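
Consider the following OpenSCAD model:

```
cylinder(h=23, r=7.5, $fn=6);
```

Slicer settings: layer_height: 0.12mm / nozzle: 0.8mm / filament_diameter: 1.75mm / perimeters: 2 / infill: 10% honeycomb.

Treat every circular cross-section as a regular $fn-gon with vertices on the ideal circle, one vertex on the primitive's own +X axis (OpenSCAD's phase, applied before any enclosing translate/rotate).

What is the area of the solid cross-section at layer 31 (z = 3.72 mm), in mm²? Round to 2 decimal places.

At z = 3.72 mm: the r=7.5 cylinder contributes a regular 6-gon of circumradius 7.5 (area = (6/2)·7.500²·sin(360°/6) = 146.14 mm²). Overall, the cross-section is a single solid region. Net area = 146.14 mm².

146.14 mm²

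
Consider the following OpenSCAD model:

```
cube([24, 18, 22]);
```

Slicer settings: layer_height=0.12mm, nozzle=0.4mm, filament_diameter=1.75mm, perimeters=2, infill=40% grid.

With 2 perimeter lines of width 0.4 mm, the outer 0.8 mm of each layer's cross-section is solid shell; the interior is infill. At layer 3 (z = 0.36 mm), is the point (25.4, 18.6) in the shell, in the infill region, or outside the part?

At z = 0.36 mm: the cube (footprint 24×18) is included at this height. Overall, the cross-section is a single solid region. The nearest boundary edge runs (24.00, 0.00)→(24.00, 18.00); distance from the point to it = 1.52 mm. The point is not inside any of the regions above, so it lies outside the cross-section (1.52 mm from the nearest boundary).

outside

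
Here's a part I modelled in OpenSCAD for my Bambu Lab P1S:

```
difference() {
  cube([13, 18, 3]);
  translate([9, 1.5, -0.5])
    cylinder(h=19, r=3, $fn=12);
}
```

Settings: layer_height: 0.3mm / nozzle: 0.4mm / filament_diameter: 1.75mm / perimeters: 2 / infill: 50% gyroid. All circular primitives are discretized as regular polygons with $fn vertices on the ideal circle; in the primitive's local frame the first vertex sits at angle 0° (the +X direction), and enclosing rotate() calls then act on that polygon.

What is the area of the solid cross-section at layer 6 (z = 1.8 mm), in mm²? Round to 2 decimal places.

At z = 1.8 mm: the cube (footprint 13×18) is included at this height (area 234.00 mm²); the cylinder at (9, 1.5): section is a regular 12-gon, circumradius r=3 (area = (12/2)·3.000²·sin(360°/12) = 27.00 mm²); After the difference (first − rest): starting from the 13×18 cube (234.00 mm²), the r=3 cylinder at (9, 1.5) partially overlaps it — only the 21.90 mm² overlap (of its 27.00 mm²) is removed, clipping the outline — area = 212.10 mm². Overall, the cross-section is a single solid region. Net area = 212.10 mm².

212.10 mm²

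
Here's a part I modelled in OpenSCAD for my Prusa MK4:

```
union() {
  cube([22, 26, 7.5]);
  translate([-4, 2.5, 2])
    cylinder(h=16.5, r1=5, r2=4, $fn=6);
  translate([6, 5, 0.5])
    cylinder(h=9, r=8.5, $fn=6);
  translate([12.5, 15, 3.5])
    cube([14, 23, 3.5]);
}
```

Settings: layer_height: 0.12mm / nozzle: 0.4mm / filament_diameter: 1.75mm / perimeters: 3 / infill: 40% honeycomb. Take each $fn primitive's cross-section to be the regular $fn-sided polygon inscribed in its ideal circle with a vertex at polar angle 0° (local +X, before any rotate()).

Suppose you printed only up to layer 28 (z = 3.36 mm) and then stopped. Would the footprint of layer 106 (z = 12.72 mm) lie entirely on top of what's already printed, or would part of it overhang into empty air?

Compare the two slices. At z = 3.36: the cube (footprint 22×26) is included at this height (area 572.00 mm²); the cone at (-4, 2.5): at t=0.082 of its height the radius interpolates to r₁+(r₂−r₁)t = 4.918, giving a regular 6-gon of that circumradius (area = (6/2)·4.918²·sin(360°/6) = 62.83 mm²); the r=8.5 cylinder at (6, 5) contributes a regular 6-gon of circumradius 8.5 (area = (6/2)·8.500²·sin(360°/6) = 187.71 mm²); the cube at (12.5, 15) does not reach this height (z outside [3.5, 7]); Taking the union: the regions partially overlap — summed areas 822.54 mm² minus the doubly-counted overlap 161.91 mm² gives 660.63 mm² — area = 660.63 mm². At z = 12.72: the cube is not intersected at this z (z outside [0, 7.5]); the cone at (-4, 2.5): at t=0.650 of its height the radius interpolates to r₁+(r₂−r₁)t = 4.350, giving a regular 6-gon of that circumradius (area = (6/2)·4.350²·sin(360°/6) = 49.17 mm²); the cylinder at (6, 5) is not intersected at this z (z outside [0.5, 9.5]); the cube at (12.5, 15) does not reach this height (z outside [3.5, 7]); Combining (union): only the cone at (-4, 2.5) is present, so the union is just that shape — area = 49.17 mm². Checking containment: the cross-section at z = 12.72 is a subset of the cross-section at z = 3.36.

entirely on top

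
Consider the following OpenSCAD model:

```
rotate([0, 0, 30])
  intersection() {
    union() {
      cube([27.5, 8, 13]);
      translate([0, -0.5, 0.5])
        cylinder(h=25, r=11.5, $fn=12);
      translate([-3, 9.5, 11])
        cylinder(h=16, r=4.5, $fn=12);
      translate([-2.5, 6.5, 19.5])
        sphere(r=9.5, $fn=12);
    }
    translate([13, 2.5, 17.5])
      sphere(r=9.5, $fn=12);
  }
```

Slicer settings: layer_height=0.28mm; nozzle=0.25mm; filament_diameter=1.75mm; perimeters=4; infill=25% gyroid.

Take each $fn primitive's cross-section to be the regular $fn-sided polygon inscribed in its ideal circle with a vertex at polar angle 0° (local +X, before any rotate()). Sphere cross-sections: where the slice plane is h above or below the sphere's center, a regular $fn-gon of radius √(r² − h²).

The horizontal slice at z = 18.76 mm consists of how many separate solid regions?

At z = 18.76 mm: the cube is absent (z outside [0, 13]); the cylinder at (0, -0.5): section is a regular 12-gon, circumradius r=11.5; the r=4.5 cylinder at (-3, 9.5) contributes a regular 12-gon of circumradius 4.5; the r=9.5 sphere at (-2.5, 6.5) slices to a regular 12-gon of circumradius 9.471 (√(r²−h²) with h=0.74 from center); Combining (union): the regions partially overlap (shared area 239.18 mm²), so overlapping operands fuse into one piece — 1 connected region; the r=9.5 sphere at (13, 2.5) slices to a regular 12-gon of circumradius 9.416 (√(r²−h²) with h=1.26 from center); Taking the intersection: the r=9.5 sphere at (13, 2.5) partially overlaps the result so far; clipping to the common part keeps 75.58 mm² — 1 connected region; (rotated 30° about Z; rotation is an isometry so areas/perimeters/island counts are preserved). The result has 1 disconnected region.

1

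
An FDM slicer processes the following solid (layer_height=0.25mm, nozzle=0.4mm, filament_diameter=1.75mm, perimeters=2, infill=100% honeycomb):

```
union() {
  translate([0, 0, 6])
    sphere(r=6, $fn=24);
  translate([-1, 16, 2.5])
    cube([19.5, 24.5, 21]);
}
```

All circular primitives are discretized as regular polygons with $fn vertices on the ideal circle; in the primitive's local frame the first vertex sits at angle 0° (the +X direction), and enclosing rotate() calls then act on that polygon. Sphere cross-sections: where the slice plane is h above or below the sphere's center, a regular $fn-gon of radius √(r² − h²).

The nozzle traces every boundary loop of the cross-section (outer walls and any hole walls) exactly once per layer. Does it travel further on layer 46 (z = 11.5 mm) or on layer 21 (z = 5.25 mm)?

Layer 46 (z = 11.5): the r=6 sphere slices to a regular 24-gon of circumradius 2.398 (√(r²−h²) with h=5.5 from center) (perimeter = 2·24·2.398·sin(180°/24) = 15.02 mm); the cube at (-1, 16) (footprint 19.5×24.5) is included at this height (perimeter 88.00 mm); Taking the union: the 2 present regions are separate (no shared area or edge), so areas and boundary lengths simply add and each stays a separate island — boundary = 103.02 mm. So its perimeter = 103.02 mm. Layer 21 (z = 5.25): the r=6 sphere contributes a regular 24-gon of circumradius √(6²−0.75²) = 5.953 (perimeter = 2·24·5.953·sin(180°/24) = 37.30 mm); the 19.5×24.5 cube at (-1, 16) contributes its full rectangle (perimeter 88.00 mm); Taking the union: the 2 present regions are separate (no shared area or edge), so areas and boundary lengths simply add and each stays a separate island — boundary = 125.30 mm. So its perimeter = 125.30 mm. Layer 21 is larger (125.30 vs 103.02 mm).

layer 21 (z = 5.25 mm)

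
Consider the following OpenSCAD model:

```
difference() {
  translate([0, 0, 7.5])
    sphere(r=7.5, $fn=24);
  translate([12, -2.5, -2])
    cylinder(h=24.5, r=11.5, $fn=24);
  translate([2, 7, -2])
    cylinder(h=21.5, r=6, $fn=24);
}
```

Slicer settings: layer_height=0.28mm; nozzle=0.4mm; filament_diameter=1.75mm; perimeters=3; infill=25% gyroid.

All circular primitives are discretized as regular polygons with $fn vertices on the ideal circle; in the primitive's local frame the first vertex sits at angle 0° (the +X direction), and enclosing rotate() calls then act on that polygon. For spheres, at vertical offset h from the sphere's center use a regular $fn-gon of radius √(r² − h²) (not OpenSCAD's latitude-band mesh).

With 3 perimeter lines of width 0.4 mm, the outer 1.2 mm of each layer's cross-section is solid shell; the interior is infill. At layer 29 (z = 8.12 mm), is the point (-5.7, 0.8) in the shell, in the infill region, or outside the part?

infill

At z = 8.12 mm: the sphere: section is a regular 24-gon, circumradius = √(r²−h²) = √(7.5²−0.62²) = 7.474; the cylinder at (12, -2.5): section is a regular 24-gon, circumradius r=11.5; the r=6 cylinder at (2, 7) gives a regular 24-gon of circumradius 6 (constant along its height); Taking the first minus the rest: starting from the r=7.5 sphere, the r=11.5 cylinder at (12, -2.5) partially overlaps it — only the 63.29 mm² overlap (of its 410.75 mm²) is removed, clipping the outline; the r=6 cylinder at (2, 7) partially overlaps it — only the 32.63 mm² overlap (of its 111.81 mm²) is removed, clipping the outline — 1 connected region. Overall, the cross-section is a single solid region. The nearest boundary edge runs (-7.47, 0.00)→(-7.22, 1.93); distance from the point to it = 1.65 mm. The point is inside the cross-section and 1.65 mm from the nearest boundary — more than the 1.2 mm shell width (3 × 0.4), so it's in the infill interior.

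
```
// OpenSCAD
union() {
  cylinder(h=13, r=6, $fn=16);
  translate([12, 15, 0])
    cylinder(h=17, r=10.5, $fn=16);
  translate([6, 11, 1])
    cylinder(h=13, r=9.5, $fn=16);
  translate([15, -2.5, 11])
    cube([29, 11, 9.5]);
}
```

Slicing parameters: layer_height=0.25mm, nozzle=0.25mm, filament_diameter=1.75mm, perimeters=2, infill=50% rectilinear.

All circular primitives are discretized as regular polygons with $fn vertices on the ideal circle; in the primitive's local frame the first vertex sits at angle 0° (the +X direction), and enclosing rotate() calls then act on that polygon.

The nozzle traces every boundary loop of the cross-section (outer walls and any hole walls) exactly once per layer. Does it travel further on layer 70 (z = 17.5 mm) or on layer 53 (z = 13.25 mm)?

Layer 70 (z = 17.5): the cylinder is not intersected at this z (z outside [0, 13]); the cylinder at (12, 15) does not reach this height (z outside [0, 17]); the cylinder at (6, 11) is absent (z outside [1, 14]); the cube at (15, -2.5) (footprint 29×11) is included at this height (perimeter 80.00 mm); Taking the union: only the 29×11 cube at (15, -2.5) is present, so the union is just that shape — boundary = 80.00 mm. So its perimeter = 80.00 mm. Layer 53 (z = 13.25): the cylinder does not reach this height (z outside [0, 13]); the r=10.5 cylinder at (12, 15) gives a regular 16-gon of circumradius 10.5 (constant along its height) (perimeter = 2·16·10.500·sin(180°/16) = 65.55 mm); the r=9.5 cylinder at (6, 11) contributes a regular 16-gon of circumradius 9.5 (perimeter = 2·16·9.500·sin(180°/16) = 59.31 mm); the cube at (15, -2.5) is present — its section is the full 29×11 rectangle (perimeter 80.00 mm); Combining (union): the regions partially overlap (shared area 177.05 mm²), so the edge portions inside another operand are dropped and the merged outline is re-measured after clipping — boundary = 142.70 mm. So its perimeter = 142.70 mm. Layer 53 is larger (142.70 vs 80.00 mm).

layer 53 (z = 13.25 mm)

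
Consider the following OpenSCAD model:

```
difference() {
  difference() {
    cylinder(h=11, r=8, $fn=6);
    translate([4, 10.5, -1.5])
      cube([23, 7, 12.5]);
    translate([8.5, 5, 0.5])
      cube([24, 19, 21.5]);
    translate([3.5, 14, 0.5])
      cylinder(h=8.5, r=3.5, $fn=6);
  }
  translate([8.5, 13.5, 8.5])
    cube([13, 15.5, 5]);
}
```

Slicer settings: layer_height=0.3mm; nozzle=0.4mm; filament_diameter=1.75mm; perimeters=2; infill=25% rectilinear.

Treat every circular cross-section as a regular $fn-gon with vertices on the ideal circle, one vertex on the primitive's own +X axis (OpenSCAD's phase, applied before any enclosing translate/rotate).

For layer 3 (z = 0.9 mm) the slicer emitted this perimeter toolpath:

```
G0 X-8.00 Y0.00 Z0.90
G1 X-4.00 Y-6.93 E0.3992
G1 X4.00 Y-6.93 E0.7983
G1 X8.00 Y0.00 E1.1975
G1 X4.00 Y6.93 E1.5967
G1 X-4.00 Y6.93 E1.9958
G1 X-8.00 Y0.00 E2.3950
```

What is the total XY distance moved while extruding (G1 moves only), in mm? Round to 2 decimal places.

Sum the Euclidean lengths of each G1 segment: total = 48.01 mm.

48.01 mm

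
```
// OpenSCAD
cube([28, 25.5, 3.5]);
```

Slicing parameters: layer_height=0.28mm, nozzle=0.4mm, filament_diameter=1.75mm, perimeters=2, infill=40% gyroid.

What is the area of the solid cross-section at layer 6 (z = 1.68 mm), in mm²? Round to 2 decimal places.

At z = 1.68 mm: the cube is present — its section is the full 28×25.5 rectangle (area 714.00 mm²). Overall, the cross-section is a single solid region. Net area = 714.00 mm².

714.00 mm²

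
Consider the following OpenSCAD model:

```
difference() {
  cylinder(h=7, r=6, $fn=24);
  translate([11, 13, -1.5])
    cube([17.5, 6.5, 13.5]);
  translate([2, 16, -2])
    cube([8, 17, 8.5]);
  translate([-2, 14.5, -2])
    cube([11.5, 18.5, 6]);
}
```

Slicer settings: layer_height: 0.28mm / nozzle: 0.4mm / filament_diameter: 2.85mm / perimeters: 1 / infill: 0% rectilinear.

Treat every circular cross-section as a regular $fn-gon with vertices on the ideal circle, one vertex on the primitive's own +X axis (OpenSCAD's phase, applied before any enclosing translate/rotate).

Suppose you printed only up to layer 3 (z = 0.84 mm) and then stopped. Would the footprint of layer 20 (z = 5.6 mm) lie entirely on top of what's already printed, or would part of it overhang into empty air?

Compare the two slices. At z = 0.84: the r=6 cylinder gives a regular 24-gon of circumradius 6 (constant along its height) (area = (24/2)·6.000²·sin(360°/24) = 111.81 mm²); the cube at (11, 13) (footprint 17.5×6.5) is included at this height (area 113.75 mm²); the 8×17 cube at (2, 16) contributes its full rectangle (area 136.00 mm²); the cube at (-2, 14.5) is present — its section is the full 11.5×18.5 rectangle (area 212.75 mm²); Taking the first minus the rest: starting from the r=6 cylinder (111.81 mm²), the 17.5×6.5 cube at (11, 13) misses the remaining region (no effect); the 8×17 cube at (2, 16) misses the remaining region (no effect); the 11.5×18.5 cube at (-2, 14.5) misses the remaining region (no effect) — area = 111.81 mm². At z = 5.6: the cylinder: section is a regular 24-gon, circumradius r=6 (area = (24/2)·6.000²·sin(360°/24) = 111.81 mm²); the 17.5×6.5 cube at (11, 13) contributes its full rectangle (area 113.75 mm²); the 8×17 cube at (2, 16) contributes its full rectangle (area 136.00 mm²); the cube at (-2, 14.5) does not reach this height (z outside [-2, 4]); After the difference (first − rest): starting from the r=6 cylinder (111.81 mm²), the 17.5×6.5 cube at (11, 13) misses the remaining region (no effect); the 8×17 cube at (2, 16) misses the remaining region (no effect) — area = 111.81 mm². Checking containment: the cross-section at z = 5.6 is a subset of the cross-section at z = 0.84.

entirely on top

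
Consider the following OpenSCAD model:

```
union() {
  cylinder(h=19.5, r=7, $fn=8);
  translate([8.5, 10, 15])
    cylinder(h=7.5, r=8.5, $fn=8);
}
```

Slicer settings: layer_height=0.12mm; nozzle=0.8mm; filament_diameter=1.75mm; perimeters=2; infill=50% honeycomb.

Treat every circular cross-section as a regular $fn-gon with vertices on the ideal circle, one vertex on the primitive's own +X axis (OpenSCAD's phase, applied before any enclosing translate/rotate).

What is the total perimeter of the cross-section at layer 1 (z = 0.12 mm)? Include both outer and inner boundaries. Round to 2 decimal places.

42.86 mm

At z = 0.12 mm: the cylinder: section is a regular 8-gon, circumradius r=7 (perimeter = 2·8·7.000·sin(180°/8) = 42.86 mm); the cylinder at (8.5, 10) does not reach this height (z outside [15, 22.5]); Taking the union: only the r=7 cylinder is present, so the union is just that shape — boundary = 42.86 mm. Overall, the cross-section is a single solid region. Total boundary length (outer) = 42.86 mm.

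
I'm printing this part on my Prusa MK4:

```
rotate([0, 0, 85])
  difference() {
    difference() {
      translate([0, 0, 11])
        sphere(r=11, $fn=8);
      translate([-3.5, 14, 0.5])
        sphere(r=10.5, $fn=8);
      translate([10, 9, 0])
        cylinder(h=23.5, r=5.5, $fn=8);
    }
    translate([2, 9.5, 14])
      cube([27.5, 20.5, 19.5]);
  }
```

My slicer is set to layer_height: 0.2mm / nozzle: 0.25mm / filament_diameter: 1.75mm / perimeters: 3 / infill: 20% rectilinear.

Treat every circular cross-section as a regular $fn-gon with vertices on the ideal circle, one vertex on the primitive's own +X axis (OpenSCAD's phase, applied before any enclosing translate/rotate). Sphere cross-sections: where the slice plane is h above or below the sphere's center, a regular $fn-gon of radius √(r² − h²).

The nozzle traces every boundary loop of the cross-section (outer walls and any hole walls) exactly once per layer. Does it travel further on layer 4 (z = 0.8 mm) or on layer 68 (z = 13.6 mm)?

Layer 4 (z = 0.8): the r=11 sphere contributes a regular 8-gon of circumradius √(11²−10.2²) = 4.118 (perimeter = 2·8·4.118·sin(180°/8) = 25.22 mm); the r=10.5 sphere at (-3.5, 14) slices to a regular 8-gon of circumradius 10.496 (√(r²−h²) with h=0.3 from center) (perimeter = 2·8·10.496·sin(180°/8) = 64.26 mm); the cylinder at (10, 9): section is a regular 8-gon, circumradius r=5.5 (perimeter = 2·8·5.500·sin(180°/8) = 33.68 mm); Subtracting the remaining from the first: starting from the r=11 sphere, the r=10.5 sphere at (-3.5, 14) misses the remaining region (no effect); the r=5.5 cylinder at (10, 9) misses the remaining region (no effect) — boundary = 25.22 mm; the cube at (2, 9.5) does not reach this height (z outside [14, 33.5]); Subtracting the remaining from the first: none of the subtracted shapes is present at this height, so that combined region is unchanged — boundary = 25.22 mm; (whole slice rotated 85° about Z — lengths, areas and connectivity unchanged). So its perimeter = 25.22 mm. Layer 68 (z = 13.6): the r=11 sphere contributes a regular 8-gon of circumradius √(11²−2.6²) = 10.688 (perimeter = 2·8·10.688·sin(180°/8) = 65.44 mm); the sphere at (-3.5, 14) is absent (|z−center|=13.100 > r=10.5); the r=5.5 cylinder at (10, 9) gives a regular 8-gon of circumradius 5.5 (constant along its height) (perimeter = 2·8·5.500·sin(180°/8) = 33.68 mm); Subtracting the remaining from the first: starting from the r=11 sphere, the r=5.5 cylinder at (10, 9) partially overlaps it — only the 9.05 mm² overlap (of its 85.56 mm²) is removed, clipping the outline — boundary = 65.44 mm; the cube at (2, 9.5) does not reach this height (z outside [14, 33.5]); After the difference (first − rest): none of the subtracted shapes is present at this height, so that combined region is unchanged — boundary = 65.44 mm; (rotated 85° about Z; rotation is an isometry so areas/perimeters/island counts are preserved). So its perimeter = 65.44 mm. Layer 68 is larger (65.44 vs 25.22 mm).

layer 68 (z = 13.6 mm)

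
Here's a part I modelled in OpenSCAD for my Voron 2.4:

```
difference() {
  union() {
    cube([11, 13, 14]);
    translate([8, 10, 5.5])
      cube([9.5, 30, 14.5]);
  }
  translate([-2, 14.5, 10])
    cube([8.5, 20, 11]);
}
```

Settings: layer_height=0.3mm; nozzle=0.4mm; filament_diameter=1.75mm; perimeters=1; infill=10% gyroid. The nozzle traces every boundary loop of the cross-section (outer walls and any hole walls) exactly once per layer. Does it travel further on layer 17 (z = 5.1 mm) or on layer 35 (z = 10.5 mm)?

Layer 17 (z = 5.1): the cube (footprint 11×13) is included at this height (perimeter 48.00 mm); the cube at (8, 10) is not intersected at this z (z outside [5.5, 20]); Combining (union): only the 11×13 cube is present, so the union is just that shape — boundary = 48.00 mm; the cube at (-2, 14.5) is not intersected at this z (z outside [10, 21]); After the difference (first − rest): none of the subtracted shapes is present at this height, so the result so far is unchanged — boundary = 48.00 mm. So its perimeter = 48.00 mm. Layer 35 (z = 10.5): the cube (footprint 11×13) is included at this height (perimeter 48.00 mm); the 9.5×30 cube at (8, 10) contributes its full rectangle (perimeter 79.00 mm); Combining (union): the regions partially overlap (shared area 9.00 mm²), so the edge portions inside another operand are dropped and the merged outline is re-measured after clipping — boundary = 115.00 mm; the cube at (-2, 14.5) is present — its section is the full 8.5×20 rectangle (perimeter 57.00 mm); Subtracting the remaining from the first: starting from that combined region, the 8.5×20 cube at (-2, 14.5) misses the remaining region (no effect) — boundary = 115.00 mm. So its perimeter = 115.00 mm. Layer 35 is larger (115.00 vs 48.00 mm).

layer 35 (z = 10.5 mm)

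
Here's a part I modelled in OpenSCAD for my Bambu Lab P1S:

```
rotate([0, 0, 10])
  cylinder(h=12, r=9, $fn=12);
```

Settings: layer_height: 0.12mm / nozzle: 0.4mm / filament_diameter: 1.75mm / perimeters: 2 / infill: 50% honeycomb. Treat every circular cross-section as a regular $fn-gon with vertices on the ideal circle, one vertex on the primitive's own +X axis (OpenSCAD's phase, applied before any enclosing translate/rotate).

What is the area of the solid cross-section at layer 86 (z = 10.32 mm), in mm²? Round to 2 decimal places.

At z = 10.32 mm: the r=9 cylinder contributes a regular 12-gon of circumradius 9 (area = (12/2)·9.000²·sin(360°/12) = 243.00 mm²); (rotated 10° about Z; rotation is an isometry so areas/perimeters/island counts are preserved). Overall, the cross-section is a single solid region. Net area = 243.00 mm².

243.00 mm²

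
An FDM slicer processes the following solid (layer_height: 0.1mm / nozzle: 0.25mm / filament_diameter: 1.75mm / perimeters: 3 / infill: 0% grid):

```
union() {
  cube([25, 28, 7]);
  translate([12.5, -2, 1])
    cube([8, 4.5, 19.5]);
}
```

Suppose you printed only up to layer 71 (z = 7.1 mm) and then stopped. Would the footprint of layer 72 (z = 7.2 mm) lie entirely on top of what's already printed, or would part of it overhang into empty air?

Compare the two slices. At z = 7.1: the cube does not reach this height (z outside [0, 7]); the 8×4.5 cube at (12.5, -2) contributes its full rectangle (area 36.00 mm²); Merging all regions: only the 8×4.5 cube at (12.5, -2) is present, so the union is just that shape — area = 36.00 mm². At z = 7.2: the cube is absent (z outside [0, 7]); the 8×4.5 cube at (12.5, -2) contributes its full rectangle (area 36.00 mm²); Merging all regions: only the 8×4.5 cube at (12.5, -2) is present, so the union is just that shape — area = 36.00 mm². Checking containment: the cross-section at z = 7.2 is a subset of the cross-section at z = 7.1.

entirely on top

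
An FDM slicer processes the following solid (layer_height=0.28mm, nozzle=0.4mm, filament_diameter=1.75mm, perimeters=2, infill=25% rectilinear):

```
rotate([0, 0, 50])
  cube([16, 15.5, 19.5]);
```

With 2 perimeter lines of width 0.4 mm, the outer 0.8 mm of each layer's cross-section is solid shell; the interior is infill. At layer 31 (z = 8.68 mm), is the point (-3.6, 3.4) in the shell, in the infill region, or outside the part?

shell

At z = 8.68 mm: the cube (footprint 16×15.5) is included at this height; (whole slice rotated 50° about Z — lengths, areas and connectivity unchanged). Overall, the cross-section is a single solid region. Undo the 50° rotation: the query point maps to (0.291, 4.943) in the un-rotated model frame. The nearest boundary edge runs (0.00, 15.50)→(0.00, 0.00); distance from the point to it = 0.29 mm. The point is inside the cross-section, 0.29 mm from the nearest boundary — within the 0.8 mm shell band (2 × 0.4).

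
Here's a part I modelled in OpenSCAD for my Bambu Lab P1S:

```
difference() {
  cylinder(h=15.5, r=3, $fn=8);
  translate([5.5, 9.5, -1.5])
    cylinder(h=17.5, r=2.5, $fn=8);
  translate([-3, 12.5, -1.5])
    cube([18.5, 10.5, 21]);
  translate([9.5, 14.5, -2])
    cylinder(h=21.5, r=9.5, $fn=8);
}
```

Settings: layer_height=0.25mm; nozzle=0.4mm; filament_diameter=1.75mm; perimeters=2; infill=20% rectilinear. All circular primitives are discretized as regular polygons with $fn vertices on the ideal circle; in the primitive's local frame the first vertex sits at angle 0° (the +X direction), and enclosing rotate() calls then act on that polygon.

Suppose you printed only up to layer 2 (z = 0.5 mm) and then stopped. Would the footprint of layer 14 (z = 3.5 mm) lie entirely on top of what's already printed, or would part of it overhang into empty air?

entirely on top

Compare the two slices. At z = 0.5: the r=3 cylinder contributes a regular 8-gon of circumradius 3 (area = (8/2)·3.000²·sin(360°/8) = 25.46 mm²); the cylinder at (5.5, 9.5): section is a regular 8-gon, circumradius r=2.5 (area = (8/2)·2.500²·sin(360°/8) = 17.68 mm²); the 18.5×10.5 cube at (-3, 12.5) contributes its full rectangle (area 194.25 mm²); the r=9.5 cylinder at (9.5, 14.5) contributes a regular 8-gon of circumradius 9.5 (area = (8/2)·9.500²·sin(360°/8) = 255.27 mm²); Subtracting the remaining from the first: starting from the r=3 cylinder (25.46 mm²), the r=2.5 cylinder at (5.5, 9.5) misses the remaining region (no effect); the 18.5×10.5 cube at (-3, 12.5) misses the remaining region (no effect); the r=9.5 cylinder at (9.5, 14.5) misses the remaining region (no effect) — area = 25.46 mm². At z = 3.5: the r=3 cylinder gives a regular 8-gon of circumradius 3 (constant along its height) (area = (8/2)·3.000²·sin(360°/8) = 25.46 mm²); the r=2.5 cylinder at (5.5, 9.5) gives a regular 8-gon of circumradius 2.5 (constant along its height) (area = (8/2)·2.500²·sin(360°/8) = 17.68 mm²); the cube at (-3, 12.5) (footprint 18.5×10.5) is included at this height (area 194.25 mm²); the cylinder at (9.5, 14.5): section is a regular 8-gon, circumradius r=9.5 (area = (8/2)·9.500²·sin(360°/8) = 255.27 mm²); After the difference (first − rest): starting from the r=3 cylinder (25.46 mm²), the r=2.5 cylinder at (5.5, 9.5) misses the remaining region (no effect); the 18.5×10.5 cube at (-3, 12.5) misses the remaining region (no effect); the r=9.5 cylinder at (9.5, 14.5) misses the remaining region (no effect) — area = 25.46 mm². Checking containment: the cross-section at z = 3.5 is a subset of the cross-section at z = 0.5.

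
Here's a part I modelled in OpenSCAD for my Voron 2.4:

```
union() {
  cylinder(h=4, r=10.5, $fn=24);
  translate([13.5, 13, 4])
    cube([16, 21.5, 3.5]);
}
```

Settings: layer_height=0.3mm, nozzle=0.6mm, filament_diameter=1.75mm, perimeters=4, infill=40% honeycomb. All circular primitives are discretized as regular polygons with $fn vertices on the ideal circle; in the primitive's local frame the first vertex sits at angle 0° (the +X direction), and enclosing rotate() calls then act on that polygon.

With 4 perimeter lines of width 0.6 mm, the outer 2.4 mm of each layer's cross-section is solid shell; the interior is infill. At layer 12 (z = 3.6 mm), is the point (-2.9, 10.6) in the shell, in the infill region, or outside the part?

outside

At z = 3.6 mm: the r=10.5 cylinder gives a regular 24-gon of circumradius 10.5 (constant along its height); the cube at (13.5, 13) is not intersected at this z (z outside [4, 7.5]); Merging all regions: only the r=10.5 cylinder is present, so the union is just that shape — 1 connected region. Overall, the cross-section is a single solid region. The nearest boundary edge runs (0.00, 10.50)→(-2.72, 10.14); distance from the point to it = 0.49 mm. The point is not inside any of the regions above, so it lies outside the cross-section (0.49 mm from the nearest boundary).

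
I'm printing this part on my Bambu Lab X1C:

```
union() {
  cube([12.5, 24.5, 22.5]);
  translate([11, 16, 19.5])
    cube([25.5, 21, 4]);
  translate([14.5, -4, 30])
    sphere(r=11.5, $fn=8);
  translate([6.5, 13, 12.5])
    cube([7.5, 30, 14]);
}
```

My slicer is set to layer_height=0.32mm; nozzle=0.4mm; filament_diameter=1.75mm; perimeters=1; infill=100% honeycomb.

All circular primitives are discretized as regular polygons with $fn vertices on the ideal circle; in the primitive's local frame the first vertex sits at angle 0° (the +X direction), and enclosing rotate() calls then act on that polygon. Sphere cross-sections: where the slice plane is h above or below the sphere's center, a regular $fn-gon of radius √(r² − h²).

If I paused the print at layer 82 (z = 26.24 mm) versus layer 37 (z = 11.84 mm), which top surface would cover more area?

Layer 82 (z = 26.24): the cube does not reach this height (z outside [0, 22.5]); the cube at (11, 16) is absent (z outside [19.5, 23.5]); the r=11.5 sphere at (14.5, -4) slices to a regular 8-gon of circumradius 10.868 (√(r²−h²) with h=3.76 from center) (area = (8/2)·10.868²·sin(360°/8) = 334.07 mm²); the cube at (6.5, 13) (footprint 7.5×30) is included at this height (area 225.00 mm²); Taking the union: the 2 present regions are separate (no shared area or edge), so areas and boundary lengths simply add and each stays a separate island — area = 559.07 mm². So its area = 559.07 mm². Layer 37 (z = 11.84): the 12.5×24.5 cube contributes its full rectangle (area 306.25 mm²); the cube at (11, 16) does not reach this height (z outside [19.5, 23.5]); the sphere at (14.5, -4) is not intersected at this z (|z−center|=18.160 > r=11.5); the cube at (6.5, 13) is absent (z outside [12.5, 26.5]); Taking the union: only the 12.5×24.5 cube is present, so the union is just that shape — area = 306.25 mm². So its area = 306.25 mm². Layer 82 is larger (559.07 vs 306.25 mm²).

layer 82 (z = 26.24 mm)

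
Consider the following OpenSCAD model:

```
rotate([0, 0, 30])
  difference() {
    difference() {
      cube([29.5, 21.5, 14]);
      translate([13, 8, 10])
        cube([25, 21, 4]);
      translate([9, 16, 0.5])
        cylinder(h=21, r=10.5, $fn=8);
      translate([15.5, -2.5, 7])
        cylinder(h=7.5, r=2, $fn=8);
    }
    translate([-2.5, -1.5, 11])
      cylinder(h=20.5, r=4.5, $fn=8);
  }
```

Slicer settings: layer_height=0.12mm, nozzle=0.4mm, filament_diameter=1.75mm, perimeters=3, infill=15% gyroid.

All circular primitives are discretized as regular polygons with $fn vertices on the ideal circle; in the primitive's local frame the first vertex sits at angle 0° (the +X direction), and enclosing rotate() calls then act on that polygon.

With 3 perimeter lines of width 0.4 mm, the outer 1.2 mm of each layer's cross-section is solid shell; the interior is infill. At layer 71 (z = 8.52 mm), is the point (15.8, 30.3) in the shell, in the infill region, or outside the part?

shell

At z = 8.52 mm: the cube (footprint 29.5×21.5) is included at this height; the cube at (13, 8) does not reach this height (z outside [10, 14]); the r=10.5 cylinder at (9, 16) contributes a regular 8-gon of circumradius 10.5; the r=2 cylinder at (15.5, -2.5) gives a regular 8-gon of circumradius 2 (constant along its height); Subtracting the remaining from the first: starting from the 29.5×21.5 cube, the r=10.5 cylinder at (9, 16) partially overlaps it — only the 253.46 mm² overlap (of its 311.83 mm²) is removed, clipping the outline; the r=2 cylinder at (15.5, -2.5) misses the remaining region (no effect) — 2 connected regions; the cylinder at (-2.5, -1.5) is not intersected at this z (z outside [11, 31.5]); Taking the first minus the rest: none of the subtracted shapes is present at this height, so that combined region is unchanged — 2 connected regions; (rotated 30° about Z; rotation is an isometry so areas/perimeters/island counts are preserved). Overall, the cross-section has 2 separate islands. Undo the 30° rotation: the query point maps to (28.833, 18.341) in the un-rotated model frame. The nearest boundary edge runs (29.50, 21.50)→(29.50, 0.00); distance from the point to it = 0.67 mm. (Shell/infill is judged within the island containing the point — the largest one.) The point is inside the cross-section, 0.67 mm from the nearest boundary — within the 1.2 mm shell band (3 × 0.4).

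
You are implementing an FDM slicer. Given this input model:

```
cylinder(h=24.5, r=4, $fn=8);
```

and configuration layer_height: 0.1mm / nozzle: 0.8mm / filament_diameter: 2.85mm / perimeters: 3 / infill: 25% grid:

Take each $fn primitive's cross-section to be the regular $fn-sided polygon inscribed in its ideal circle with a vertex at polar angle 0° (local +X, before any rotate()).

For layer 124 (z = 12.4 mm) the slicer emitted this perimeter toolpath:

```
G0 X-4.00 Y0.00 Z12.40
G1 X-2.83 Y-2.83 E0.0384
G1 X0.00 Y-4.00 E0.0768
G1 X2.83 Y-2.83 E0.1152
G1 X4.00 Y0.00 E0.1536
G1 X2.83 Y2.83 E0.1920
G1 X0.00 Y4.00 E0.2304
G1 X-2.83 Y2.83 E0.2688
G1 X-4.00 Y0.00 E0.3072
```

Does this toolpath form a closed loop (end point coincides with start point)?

Start point (G0): (-4.00, 0.00). End point (last G1): the path returns to the start — closed.

yes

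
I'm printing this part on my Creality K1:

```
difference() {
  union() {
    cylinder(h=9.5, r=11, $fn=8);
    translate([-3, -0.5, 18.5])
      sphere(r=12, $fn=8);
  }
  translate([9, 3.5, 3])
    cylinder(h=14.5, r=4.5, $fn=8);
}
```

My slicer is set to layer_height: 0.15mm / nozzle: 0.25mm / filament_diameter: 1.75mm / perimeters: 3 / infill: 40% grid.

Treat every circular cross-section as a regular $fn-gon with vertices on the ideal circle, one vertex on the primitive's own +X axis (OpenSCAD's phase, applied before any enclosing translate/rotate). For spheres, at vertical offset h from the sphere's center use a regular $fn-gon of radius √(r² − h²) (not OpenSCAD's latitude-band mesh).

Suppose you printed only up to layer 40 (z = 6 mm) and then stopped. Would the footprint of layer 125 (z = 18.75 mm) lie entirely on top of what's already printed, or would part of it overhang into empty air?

Compare the two slices. At z = 6: the cylinder: section is a regular 8-gon, circumradius r=11 (area = (8/2)·11.000²·sin(360°/8) = 342.24 mm²); the sphere at (-3, -0.5) is not intersected at this z (|z−center|=12.500 > r=12); Taking the union: only the r=11 cylinder is present, so the union is just that shape — area = 342.24 mm²; the r=4.5 cylinder at (9, 3.5) gives a regular 8-gon of circumradius 4.5 (constant along its height) (area = (8/2)·4.500²·sin(360°/8) = 57.28 mm²); Taking the first minus the rest: starting from that combined region (342.24 mm²), the r=4.5 cylinder at (9, 3.5) partially overlaps it — only the 32.85 mm² overlap (of its 57.28 mm²) is removed, clipping the outline — area = 309.39 mm². At z = 18.75: the cylinder does not reach this height (z outside [0, 9.5]); the sphere at (-3, -0.5): section is a regular 8-gon, circumradius = √(r²−h²) = √(12²−0.25²) = 11.997 (area = (8/2)·11.997²·sin(360°/8) = 407.12 mm²); Taking the union: only the r=12 sphere at (-3, -0.5) is present, so the union is just that shape — area = 407.12 mm²; the cylinder at (9, 3.5) is absent (z outside [3, 17.5]); Subtracting the remaining from the first: none of the subtracted shapes is present at this height, so the result so far is unchanged — area = 407.12 mm². Checking containment: at z = 18.75 the cross-section extends beyond the z = 6 cross-section by about 118.24 mm².

part overhangs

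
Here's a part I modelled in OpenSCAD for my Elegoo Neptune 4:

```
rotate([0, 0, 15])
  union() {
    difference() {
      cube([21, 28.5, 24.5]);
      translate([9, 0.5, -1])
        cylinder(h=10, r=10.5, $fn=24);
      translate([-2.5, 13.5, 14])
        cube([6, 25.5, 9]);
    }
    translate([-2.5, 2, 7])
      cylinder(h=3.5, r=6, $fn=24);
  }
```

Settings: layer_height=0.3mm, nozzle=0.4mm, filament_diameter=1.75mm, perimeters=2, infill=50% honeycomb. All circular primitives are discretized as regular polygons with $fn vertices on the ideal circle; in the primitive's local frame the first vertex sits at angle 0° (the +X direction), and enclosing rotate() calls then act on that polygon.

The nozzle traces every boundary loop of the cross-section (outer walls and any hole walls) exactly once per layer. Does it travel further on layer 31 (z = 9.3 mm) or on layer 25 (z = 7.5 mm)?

layer 25 (z = 7.5 mm)

Layer 31 (z = 9.3): the 21×28.5 cube contributes its full rectangle (perimeter 99.00 mm); the cylinder at (9, 0.5) is not intersected at this z (z outside [-1, 9]); the cube at (-2.5, 13.5) is not intersected at this z (z outside [14, 23]); Taking the first minus the rest: none of the subtracted shapes is present at this height, so the 21×28.5 cube is unchanged — boundary = 99.00 mm; the cylinder at (-2.5, 2): section is a regular 24-gon, circumradius r=6 (perimeter = 2·24·6.000·sin(180°/24) = 37.59 mm); Taking the union: the regions partially overlap (shared area 20.20 mm²), so the edge portions inside another operand are dropped and the merged outline is re-measured after clipping — boundary = 117.22 mm; (whole slice rotated 15° about Z — lengths, areas and connectivity unchanged). So its perimeter = 117.22 mm. Layer 25 (z = 7.5): the 21×28.5 cube contributes its full rectangle (perimeter 99.00 mm); the r=10.5 cylinder at (9, 0.5) gives a regular 24-gon of circumradius 10.5 (constant along its height) (perimeter = 2·24·10.500·sin(180°/24) = 65.79 mm); the cube at (-2.5, 13.5) is absent (z outside [14, 23]); After the difference (first − rest): starting from the 21×28.5 cube, the r=10.5 cylinder at (9, 0.5) partially overlaps it — only the 175.78 mm² overlap (of its 342.42 mm²) is removed, clipping the outline — boundary = 101.46 mm; the r=6 cylinder at (-2.5, 2) contributes a regular 24-gon of circumradius 6 (perimeter = 2·24·6.000·sin(180°/24) = 37.59 mm); Merging all regions: the regions partially overlap (shared area 0.66 mm²), so the edge portions inside another operand are dropped and the merged outline is re-measured after clipping — boundary = 135.21 mm; (whole slice rotated 15° about Z — lengths, areas and connectivity unchanged). So its perimeter = 135.21 mm. Layer 25 is larger (135.21 vs 117.22 mm).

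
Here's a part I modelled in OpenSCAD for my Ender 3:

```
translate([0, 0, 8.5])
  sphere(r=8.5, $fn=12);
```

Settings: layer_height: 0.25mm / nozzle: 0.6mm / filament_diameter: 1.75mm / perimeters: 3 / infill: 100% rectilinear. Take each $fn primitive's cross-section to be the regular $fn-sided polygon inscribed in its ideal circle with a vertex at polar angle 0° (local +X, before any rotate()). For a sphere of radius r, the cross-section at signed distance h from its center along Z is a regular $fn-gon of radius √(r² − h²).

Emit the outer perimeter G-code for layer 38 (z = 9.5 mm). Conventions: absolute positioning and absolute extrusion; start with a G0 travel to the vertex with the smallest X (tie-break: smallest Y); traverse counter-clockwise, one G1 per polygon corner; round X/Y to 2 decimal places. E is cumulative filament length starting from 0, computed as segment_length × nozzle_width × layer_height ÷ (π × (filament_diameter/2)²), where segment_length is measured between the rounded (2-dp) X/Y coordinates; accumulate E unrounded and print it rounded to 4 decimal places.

G0 X-8.44 Y0.00 Z9.50
G1 X-7.31 Y-4.22 E0.2724
G1 X-4.22 Y-7.31 E0.5450
G1 X0.00 Y-8.44 E0.8174
G1 X4.22 Y-7.31 E1.0898
G1 X7.31 Y-4.22 E1.3624
G1 X8.44 Y0.00 E1.6348
G1 X7.31 Y4.22 E1.9073
G1 X4.22 Y7.31 E2.1798
G1 X0.00 Y8.44 E2.4522
G1 X-4.22 Y7.31 E2.7247
G1 X-7.31 Y4.22 E2.9972
G1 X-8.44 Y0.00 E3.2696

At z = 9.5 mm: the r=8.5 sphere slices to a regular 12-gon of circumradius 8.441 (√(r²−h²) with h=1 from center). The outline is a single polygon with 12 vertices. Extrusion per mm of travel: 0.6 × 0.25 / (π × 0.875²) = 0.062363. Accumulating E over each segment gives final E = 3.2696.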